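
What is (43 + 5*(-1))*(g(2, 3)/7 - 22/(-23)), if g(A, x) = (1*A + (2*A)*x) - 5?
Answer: 13718/161 ≈ 85.205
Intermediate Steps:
g(A, x) = -5 + A + 2*A*x (g(A, x) = (A + 2*A*x) - 5 = -5 + A + 2*A*x)
(43 + 5*(-1))*(g(2, 3)/7 - 22/(-23)) = (43 + 5*(-1))*((-5 + 2 + 2*2*3)/7 - 22/(-23)) = (43 - 5)*((-5 + 2 + 12)*(⅐) - 22*(-1/23)) = 38*(9*(⅐) + 22/23) = 38*(9/7 + 22/23) = 38*(361/161) = 13718/161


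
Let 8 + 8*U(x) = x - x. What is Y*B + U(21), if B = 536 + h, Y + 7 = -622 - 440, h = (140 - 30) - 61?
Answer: -625366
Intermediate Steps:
U(x) = -1 (U(x) = -1 + (x - x)/8 = -1 + (1/8)*0 = -1 + 0 = -1)
h = 49 (h = 110 - 61 = 49)
Y = -1069 (Y = -7 + (-622 - 440) = -7 - 1062 = -1069)
B = 585 (B = 536 + 49 = 585)
Y*B + U(21) = -1069*585 - 1 = -625365 - 1 = -625366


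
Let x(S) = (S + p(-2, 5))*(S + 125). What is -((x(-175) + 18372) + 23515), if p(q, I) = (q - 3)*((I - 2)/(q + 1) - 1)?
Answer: -49637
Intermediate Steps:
p(q, I) = (-1 + (-2 + I)/(1 + q))*(-3 + q) (p(q, I) = (-3 + q)*((-2 + I)/(1 + q) - 1) = (-3 + q)*(-1 + (-2 + I)/(1 + q)) = (-1 + (-2 + I)/(1 + q))*(-3 + q))
x(S) = (20 + S)*(125 + S) (x(S) = (S + (9 - 1*(-2)² - 3*5 + 5*(-2))/(1 - 2))*(S + 125) = (S + (9 - 1*4 - 15 - 10)/(-1))*(125 + S) = (S - (9 - 4 - 15 - 10))*(125 + S) = (S - 1*(-20))*(125 + S) = (S + 20)*(125 + S) = (20 + S)*(125 + S))
-((x(-175) + 18372) + 23515) = -(((2500 + (-175)² + 145*(-175)) + 18372) + 23515) = -(((2500 + 30625 - 25375) + 18372) + 23515) = -((7750 + 18372) + 23515) = -(26122 + 23515) = -1*49637 = -49637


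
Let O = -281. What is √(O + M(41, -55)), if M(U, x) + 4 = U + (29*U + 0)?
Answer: 3*√105 ≈ 30.741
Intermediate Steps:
M(U, x) = -4 + 30*U (M(U, x) = -4 + (U + (29*U + 0)) = -4 + (U + 29*U) = -4 + 30*U)
√(O + M(41, -55)) = √(-281 + (-4 + 30*41)) = √(-281 + (-4 + 1230)) = √(-281 + 1226) = √945 = 3*√105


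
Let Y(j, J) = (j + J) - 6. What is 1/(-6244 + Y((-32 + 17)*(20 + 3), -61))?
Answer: -1/6656 ≈ -0.00015024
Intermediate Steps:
Y(j, J) = -6 + J + j (Y(j, J) = (J + j) - 6 = -6 + J + j)
1/(-6244 + Y((-32 + 17)*(20 + 3), -61)) = 1/(-6244 + (-6 - 61 + (-32 + 17)*(20 + 3))) = 1/(-6244 + (-6 - 61 - 15*23)) = 1/(-6244 + (-6 - 61 - 345)) = 1/(-6244 - 412) = 1/(-6656) = -1/6656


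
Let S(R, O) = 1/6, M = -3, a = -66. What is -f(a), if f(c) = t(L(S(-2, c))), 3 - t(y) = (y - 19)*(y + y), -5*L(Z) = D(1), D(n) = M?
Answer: -627/25 ≈ -25.080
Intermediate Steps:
D(n) = -3
S(R, O) = ⅙ (S(R, O) = 1*(⅙) = ⅙)
L(Z) = ⅗ (L(Z) = -⅕*(-3) = ⅗)
t(y) = 3 - 2*y*(-19 + y) (t(y) = 3 - (y - 19)*(y + y) = 3 - (-19 + y)*2*y = 3 - 2*y*(-19 + y))
f(c) = 627/25 (f(c) = 3 - 2*(⅗)² + 38*(⅗) = 3 - 2*9/25 + 114/5 = 3 - 18/25 + 114/5 = 627/25)
-f(a) = -1*627/25 = -627/25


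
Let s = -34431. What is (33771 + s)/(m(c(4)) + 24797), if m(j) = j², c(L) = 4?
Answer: -220/8271 ≈ -0.026599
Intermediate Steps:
(33771 + s)/(m(c(4)) + 24797) = (33771 - 34431)/(4² + 24797) = -660/(16 + 24797) = -660/24813 = -660*1/24813 = -220/8271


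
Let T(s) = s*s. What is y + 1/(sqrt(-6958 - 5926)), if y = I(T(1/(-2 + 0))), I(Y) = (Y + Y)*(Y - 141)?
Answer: -563/8 - I*sqrt(3221)/6442 ≈ -70.375 - 0.00881*I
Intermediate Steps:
T(s) = s**2
I(Y) = 2*Y*(-141 + Y) (I(Y) = (2*Y)*(-141 + Y) = 2*Y*(-141 + Y))
y = -563/8 (y = 2*(1/(-2 + 0))**2*(-141 + (1/(-2 + 0))**2) = 2*(1/(-2))**2*(-141 + (1/(-2))**2) = 2*(-1/2)**2*(-141 + (-1/2)**2) = 2*(1/4)*(-141 + 1/4) = 2*(1/4)*(-563/4) = -563/8 ≈ -70.375)
y + 1/(sqrt(-6958 - 5926)) = -563/8 + 1/(sqrt(-6958 - 5926)) = -563/8 + 1/(sqrt(-12884)) = -563/8 + 1/(2*I*sqrt(3221)) = -563/8 - I*sqrt(3221)/6442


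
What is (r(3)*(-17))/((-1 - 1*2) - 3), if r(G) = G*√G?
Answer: 17*√3/2 ≈ 14.722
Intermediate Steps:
r(G) = G^(3/2)
(r(3)*(-17))/((-1 - 1*2) - 3) = (3^(3/2)*(-17))/((-1 - 1*2) - 3) = ((3*√3)*(-17))/((-1 - 2) - 3) = (-51*√3)/(-3 - 3) = -51*√3/(-6) = -51*√3*(-⅙) = 17*√3/2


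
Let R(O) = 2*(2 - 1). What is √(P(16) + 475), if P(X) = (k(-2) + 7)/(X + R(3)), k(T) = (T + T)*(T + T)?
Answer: √17146/6 ≈ 21.824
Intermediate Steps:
R(O) = 2 (R(O) = 2*1 = 2)
k(T) = 4*T² (k(T) = (2*T)*(2*T) = 4*T²)
P(X) = 23/(2 + X) (P(X) = (4*(-2)² + 7)/(X + 2) = (4*4 + 7)/(2 + X) = (16 + 7)/(2 + X) = 23/(2 + X))
√(P(16) + 475) = √(23/(2 + 16) + 475) = √(23/18 + 475) = √(8573/18) = √17146/6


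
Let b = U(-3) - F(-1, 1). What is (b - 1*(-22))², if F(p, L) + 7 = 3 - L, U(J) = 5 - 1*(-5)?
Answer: 1369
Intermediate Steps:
U(J) = 10 (U(J) = 5 + 5 = 10)
F(p, L) = -4 - L (F(p, L) = -7 + (3 - L) = -4 - L)
b = 15 (b = 10 - (-4 - 1*1) = 10 - (-4 - 1) = 10 - 1*(-5) = 10 + 5 = 15)
(b - 1*(-22))² = (15 - 1*(-22))² = (15 + 22)² = 37² = 1369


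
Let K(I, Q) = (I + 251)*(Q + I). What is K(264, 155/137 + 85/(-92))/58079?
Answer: 1714986565/732027716 ≈ 2.3428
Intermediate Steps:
K(I, Q) = (251 + I)*(I + Q)
K(264, 155/137 + 85/(-92))/58079 = (264**2 + 251*264 + 251*(155/137 + 85/(-92)) + 264*(155/137 + 85/(-92)))/58079 = (69696 + 66264 + 251*(155*(1/137) + 85*(-1/92)) + 264*(155*(1/137) + 85*(-1/92)))*(1/58079) = (69696 + 66264 + 251*(155/137 - 85/92) + 264*(155/137 - 85/92))*(1/58079) = (69696 + 66264 + 251*(2615/12604) + 264*(2615/12604))*(1/58079) = (69696 + 66264 + 656365/12604 + 172590/3151)*(1/58079) = (1714986565/12604)*(1/58079) = 1714986565/732027716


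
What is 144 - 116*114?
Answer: -13080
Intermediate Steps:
144 - 116*114 = 144 - 13224 = -13080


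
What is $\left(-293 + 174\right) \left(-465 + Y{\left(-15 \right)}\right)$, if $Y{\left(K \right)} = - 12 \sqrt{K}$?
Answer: $55335 + 1428 i \sqrt{15} \approx 55335.0 + 5530.6 i$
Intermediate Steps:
$\left(-293 + 174\right) \left(-465 + Y{\left(-15 \right)}\right) = \left(-293 + 174\right) \left(-465 - 12 \sqrt{-15}\right) = - 119 \left(-465 - 12 i \sqrt{15}\right) = 55335 + 1428 i \sqrt{15}$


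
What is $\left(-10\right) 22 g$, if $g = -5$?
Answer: $1100$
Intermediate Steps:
$\left(-10\right) 22 g = \left(-10\right) 22 \left(-5\right) = \left(-220\right) \left(-5\right) = 1100$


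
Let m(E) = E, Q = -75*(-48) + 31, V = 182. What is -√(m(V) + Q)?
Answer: -√3813 ≈ -61.750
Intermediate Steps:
Q = 3631 (Q = 3600 + 31 = 3631)
-√(m(V) + Q) = -√(182 + 3631) = -√3813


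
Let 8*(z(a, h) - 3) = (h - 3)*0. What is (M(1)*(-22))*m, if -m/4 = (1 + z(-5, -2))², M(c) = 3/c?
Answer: 4224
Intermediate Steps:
z(a, h) = 3 (z(a, h) = 3 + ((h - 3)*0)/8 = 3 + ((-3 + h)*0)/8 = 3 + (⅛)*0 = 3 + 0 = 3)
m = -64 (m = -4*(1 + 3)² = -4*4² = -4*16 = -64)
(M(1)*(-22))*m = ((3/1)*(-22))*(-64) = ((3*1)*(-22))*(-64) = (3*(-22))*(-64) = -66*(-64) = 4224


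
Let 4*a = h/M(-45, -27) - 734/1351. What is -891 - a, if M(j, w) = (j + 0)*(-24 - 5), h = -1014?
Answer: -523433353/587685 ≈ -890.67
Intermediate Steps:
M(j, w) = -29*j (M(j, w) = j*(-29) = -29*j)
a = -193982/587685 (a = (-1014/((-29*(-45))) - 734/1351)/4 = (-1014/1305 - 734*1/1351)/4 = (-1014*1/1305 - 734/1351)/4 = (-338/435 - 734/1351)/4 = (¼)*(-775928/587685) = -193982/587685 ≈ -0.33008)
-891 - a = -891 - 1*(-193982/587685) = -891 + 193982/587685 = -523433353/587685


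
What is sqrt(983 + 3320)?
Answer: sqrt(4303) ≈ 65.597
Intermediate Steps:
sqrt(983 + 3320) = sqrt(4303)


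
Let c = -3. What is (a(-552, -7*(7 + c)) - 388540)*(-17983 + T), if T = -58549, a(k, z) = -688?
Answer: 29788397296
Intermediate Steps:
(a(-552, -7*(7 + c)) - 388540)*(-17983 + T) = (-688 - 388540)*(-17983 - 58549) = -389228*(-76532) = 29788397296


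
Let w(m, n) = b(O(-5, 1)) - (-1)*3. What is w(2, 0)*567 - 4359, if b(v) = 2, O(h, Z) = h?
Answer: -1524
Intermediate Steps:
w(m, n) = 5 (w(m, n) = 2 - (-1)*3 = 2 - 1*(-3) = 2 + 3 = 5)
w(2, 0)*567 - 4359 = 5*567 - 4359 = 2835 - 4359 = -1524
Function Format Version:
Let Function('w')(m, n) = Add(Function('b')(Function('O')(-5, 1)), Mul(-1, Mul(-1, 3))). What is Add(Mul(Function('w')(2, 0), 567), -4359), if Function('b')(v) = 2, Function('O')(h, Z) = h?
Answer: -1524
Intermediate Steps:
Function('w')(m, n) = 5 (Function('w')(m, n) = Add(2, Mul(-1, Mul(-1, 3))) = Add(2, Mul(-1, -3)) = Add(2, 3) = 5)
Add(Mul(Function('w')(2, 0), 567), -4359) = Add(Mul(5, 567), -4359) = Add(2835, -4359) = -1524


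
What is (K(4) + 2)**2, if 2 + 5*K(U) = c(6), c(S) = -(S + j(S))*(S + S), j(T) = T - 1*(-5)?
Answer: 38416/25 ≈ 1536.6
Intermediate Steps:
j(T) = 5 + T (j(T) = T + 5 = 5 + T)
c(S) = -2*S*(5 + 2*S) (c(S) = -(S + (5 + S))*(S + S) = -(5 + 2*S)*2*S = -2*S*(5 + 2*S))
K(U) = -206/5 (K(U) = -2/5 + (-2*6*(5 + 2*6))/5 = -2/5 + (-2*6*(5 + 12))/5 = -2/5 + (-2*6*17)/5 = -2/5 + (1/5)*(-204) = -2/5 - 204/5 = -206/5)
(K(4) + 2)**2 = (-206/5 + 2)**2 = (-196/5)**2 = 38416/25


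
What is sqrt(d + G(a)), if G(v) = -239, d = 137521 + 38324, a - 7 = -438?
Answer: sqrt(175606) ≈ 419.05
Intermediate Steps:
a = -431 (a = 7 - 438 = -431)
d = 175845
sqrt(d + G(a)) = sqrt(175845 - 239) = sqrt(175606)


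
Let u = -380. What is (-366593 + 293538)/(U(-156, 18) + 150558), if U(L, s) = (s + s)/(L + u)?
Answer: -9789370/20174763 ≈ -0.48523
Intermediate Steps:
U(L, s) = 2*s/(-380 + L) (U(L, s) = (s + s)/(L - 380) = (2*s)/(-380 + L) = 2*s/(-380 + L))
(-366593 + 293538)/(U(-156, 18) + 150558) = (-366593 + 293538)/(2*18/(-380 - 156) + 150558) = -73055/(2*18/(-536) + 150558) = -73055/(2*18*(-1/536) + 150558) = -73055/(-9/134 + 150558) = -73055/20174763/134 = -73055*134/20174763 = -9789370/20174763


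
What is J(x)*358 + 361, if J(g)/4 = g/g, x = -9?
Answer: 1793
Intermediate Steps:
J(g) = 4 (J(g) = 4*(g/g) = 4*1 = 4)
J(x)*358 + 361 = 4*358 + 361 = 1432 + 361 = 1793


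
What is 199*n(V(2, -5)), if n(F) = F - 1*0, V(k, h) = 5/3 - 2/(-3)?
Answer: 1393/3 ≈ 464.33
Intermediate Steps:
V(k, h) = 7/3 (V(k, h) = 5*(⅓) - 2*(-⅓) = 5/3 + ⅔ = 7/3)
n(F) = F (n(F) = F + 0 = F)
199*n(V(2, -5)) = 199*(7/3) = 1393/3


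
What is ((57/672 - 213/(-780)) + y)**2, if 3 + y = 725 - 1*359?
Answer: 27989295021081/211993600 ≈ 1.3203e+5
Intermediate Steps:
y = 363 (y = -3 + (725 - 1*359) = -3 + (725 - 359) = -3 + 366 = 363)
((57/672 - 213/(-780)) + y)**2 = ((57/672 - 213/(-780)) + 363)**2 = ((57*(1/672) - 213*(-1/780)) + 363)**2 = ((19/224 + 71/260) + 363)**2 = (5211/14560 + 363)**2 = (5290491/14560)**2 = 27989295021081/211993600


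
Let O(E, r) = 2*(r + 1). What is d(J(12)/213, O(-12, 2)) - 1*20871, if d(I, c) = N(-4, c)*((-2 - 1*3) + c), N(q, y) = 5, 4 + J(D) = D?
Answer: -20866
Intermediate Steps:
J(D) = -4 + D
O(E, r) = 2 + 2*r (O(E, r) = 2*(1 + r) = 2 + 2*r)
d(I, c) = -25 + 5*c (d(I, c) = 5*((-2 - 1*3) + c) = 5*((-2 - 3) + c) = 5*(-5 + c) = -25 + 5*c)
d(J(12)/213, O(-12, 2)) - 1*20871 = (-25 + 5*(2 + 2*2)) - 1*20871 = (-25 + 5*(2 + 4)) - 20871 = (-25 + 5*6) - 20871 = (-25 + 30) - 20871 = 5 - 20871 = -20866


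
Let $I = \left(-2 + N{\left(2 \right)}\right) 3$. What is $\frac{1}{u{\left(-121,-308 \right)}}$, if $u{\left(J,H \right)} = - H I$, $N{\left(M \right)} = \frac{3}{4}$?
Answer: $- \frac{1}{1155} \approx -0.0008658$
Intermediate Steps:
$N{\left(M \right)} = \frac{3}{4}$ ($N{\left(M \right)} = 3 \cdot \frac{1}{4} = \frac{3}{4}$)
$I = - \frac{15}{4}$ ($I = \left(-2 + \frac{3}{4}\right) 3 = \left(- \frac{5}{4}\right) 3 = - \frac{15}{4} \approx -3.75$)
$u{\left(J,H \right)} = \frac{15 H}{4}$ ($u{\left(J,H \right)} = - H \left(- \frac{15}{4}\right) = \frac{15 H}{4}$)
$\frac{1}{u{\left(-121,-308 \right)}} = \frac{1}{\frac{15}{4} \left(-308\right)} = \frac{1}{-1155} = - \frac{1}{1155}$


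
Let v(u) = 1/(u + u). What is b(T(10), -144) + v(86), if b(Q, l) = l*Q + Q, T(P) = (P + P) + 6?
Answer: -639495/172 ≈ -3718.0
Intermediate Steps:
T(P) = 6 + 2*P (T(P) = 2*P + 6 = 6 + 2*P)
b(Q, l) = Q + Q*l (b(Q, l) = Q*l + Q = Q + Q*l)
v(u) = 1/(2*u)
b(T(10), -144) + v(86) = (6 + 2*10)*(1 - 144) + (1/2)/86 = (6 + 20)*(-143) + (1/2)*(1/86) = 26*(-143) + 1/172 = -3718 + 1/172 = -639495/172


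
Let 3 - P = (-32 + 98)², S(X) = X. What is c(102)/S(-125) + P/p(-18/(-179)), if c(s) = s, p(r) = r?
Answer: -32466737/750 ≈ -43289.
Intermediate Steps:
P = -4353 (P = 3 - (-32 + 98)² = 3 - 1*66² = 3 - 1*4356 = 3 - 4356 = -4353)
c(102)/S(-125) + P/p(-18/(-179)) = 102/(-125) - 4353/((-18/(-179))) = 102*(-1/125) - 4353/((-18*(-1/179))) = -102/125 - 4353/18/179 = -102/125 - 4353*179/18 = -102/125 - 259729/6 = -32466737/750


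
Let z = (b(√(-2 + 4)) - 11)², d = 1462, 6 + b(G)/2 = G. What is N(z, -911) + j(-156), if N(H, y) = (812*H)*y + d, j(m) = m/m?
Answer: -397234621 + 68055344*√2 ≈ -3.0099e+8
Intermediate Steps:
b(G) = -12 + 2*G
j(m) = 1
z = (-23 + 2*√2)² (z = ((-12 + 2*√(-2 + 4)) - 11)² = ((-12 + 2*√2) - 11)² = (-23 + 2*√2)² ≈ 406.89)
N(H, y) = 1462 + 812*H*y (N(H, y) = (812*H)*y + 1462 = 812*H*y + 1462 = 1462 + 812*H*y)
N(z, -911) + j(-156) = (1462 + 812*(537 - 92*√2)*(-911)) + 1 = (1462 + (-397236084 + 68055344*√2)) + 1 = (-397234622 + 68055344*√2) + 1 = -397234621 + 68055344*√2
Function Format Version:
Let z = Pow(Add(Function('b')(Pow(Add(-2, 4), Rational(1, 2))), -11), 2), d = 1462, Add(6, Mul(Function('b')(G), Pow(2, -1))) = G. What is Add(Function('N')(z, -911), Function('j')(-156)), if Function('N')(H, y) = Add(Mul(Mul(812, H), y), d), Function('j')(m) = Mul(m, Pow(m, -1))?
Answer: Add(-397234621, Mul(68055344, Pow(2, Rational(1, 2)))) ≈ -3.0099e+8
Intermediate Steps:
Function('b')(G) = Add(-12, Mul(2, G))
Function('j')(m) = 1
z = Pow(Add(-23, Mul(2, Pow(2, Rational(1, 2)))), 2) (z = Pow(Add(Add(-12, Mul(2, Pow(Add(-2, 4), Rational(1, 2)))), -11), 2) = Pow(Add(Add(-12, Mul(2, Pow(2, Rational(1, 2)))), -11), 2) = Pow(Add(-23, Mul(2, Pow(2, Rational(1, 2)))), 2) ≈ 406.89)
Function('N')(H, y) = Add(1462, Mul(812, H, y)) (Function('N')(H, y) = Add(Mul(Mul(812, H), y), 1462) = Add(Mul(812, H, y), 1462) = Add(1462, Mul(812, H, y)))
Add(Function('N')(z, -911), Function('j')(-156)) = Add(Add(1462, Mul(812, Add(537, Mul(-92, Pow(2, Rational(1, 2)))), -911)), 1) = Add(Add(1462, Add(-397236084, Mul(68055344, Pow(2, Rational(1, 2))))), 1) = Add(Add(-397234622, Mul(68055344, Pow(2, Rational(1, 2)))), 1) = Add(-397234621, Mul(68055344, Pow(2, Rational(1, 2))))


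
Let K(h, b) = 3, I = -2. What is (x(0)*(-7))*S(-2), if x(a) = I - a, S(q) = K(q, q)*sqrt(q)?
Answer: 42*I*sqrt(2) ≈ 59.397*I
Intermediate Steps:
S(q) = 3*sqrt(q)
x(a) = -2 - a
(x(0)*(-7))*S(-2) = ((-2 - 1*0)*(-7))*(3*sqrt(-2)) = ((-2 + 0)*(-7))*(3*(I*sqrt(2))) = (-2*(-7))*(3*I*sqrt(2)) = 14*(3*I*sqrt(2)) = 42*I*sqrt(2)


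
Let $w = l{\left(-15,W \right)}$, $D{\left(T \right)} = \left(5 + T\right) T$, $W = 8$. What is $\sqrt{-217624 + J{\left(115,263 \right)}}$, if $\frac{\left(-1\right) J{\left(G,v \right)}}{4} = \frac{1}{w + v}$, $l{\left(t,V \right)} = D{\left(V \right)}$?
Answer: $\frac{2 i \sqrt{7327890101}}{367} \approx 466.5 i$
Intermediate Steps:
$D{\left(T \right)} = T \left(5 + T\right)$
$l{\left(t,V \right)} = V \left(5 + V\right)$
$w = 104$ ($w = 8 \left(5 + 8\right) = 8 \cdot 13 = 104$)
$J{\left(G,v \right)} = - \frac{4}{104 + v}$
$\sqrt{-217624 + J{\left(115,263 \right)}} = \sqrt{-217624 - \frac{4}{104 + 263}} = \sqrt{-217624 - \frac{4}{367}} = \sqrt{- \frac{79868012}{367}} = \frac{2 i \sqrt{7327890101}}{367}$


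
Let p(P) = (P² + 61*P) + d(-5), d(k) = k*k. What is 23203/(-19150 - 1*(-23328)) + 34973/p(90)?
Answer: 462026039/56883470 ≈ 8.1223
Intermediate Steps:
d(k) = k²
p(P) = 25 + P² + 61*P (p(P) = (P² + 61*P) + (-5)² = (P² + 61*P) + 25 = 25 + P² + 61*P)
23203/(-19150 - 1*(-23328)) + 34973/p(90) = 23203/(-19150 - 1*(-23328)) + 34973/(25 + 90² + 61*90) = 23203/(-19150 + 23328) + 34973/(25 + 8100 + 5490) = 23203/4178 + 34973/13615 = 462026039/56883470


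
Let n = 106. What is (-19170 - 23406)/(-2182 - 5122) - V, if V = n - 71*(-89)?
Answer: -5860703/913 ≈ -6419.2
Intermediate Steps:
V = 6425 (V = 106 - 71*(-89) = 106 + 6319 = 6425)
(-19170 - 23406)/(-2182 - 5122) - V = (-19170 - 23406)/(-2182 - 5122) - 1*6425 = -42576/(-7304) - 6425 = -42576*(-1/7304) - 6425 = 5322/913 - 6425 = -5860703/913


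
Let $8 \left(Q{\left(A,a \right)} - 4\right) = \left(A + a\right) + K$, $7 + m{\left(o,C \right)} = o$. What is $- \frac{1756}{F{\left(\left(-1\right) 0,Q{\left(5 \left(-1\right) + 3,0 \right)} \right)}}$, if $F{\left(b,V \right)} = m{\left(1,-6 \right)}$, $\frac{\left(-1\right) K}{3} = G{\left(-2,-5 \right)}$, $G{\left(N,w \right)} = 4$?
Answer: $\frac{878}{3} \approx 292.67$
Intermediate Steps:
$m{\left(o,C \right)} = -7 + o$
$K = -12$ ($K = \left(-3\right) 4 = -12$)
$Q{\left(A,a \right)} = \frac{5}{2} + \frac{A}{8} + \frac{a}{8}$ ($Q{\left(A,a \right)} = 4 + \frac{\left(A + a\right) - 12}{8} = 4 + \frac{-12 + A + a}{8} = 4 + \left(- \frac{3}{2} + \frac{A}{8} + \frac{a}{8}\right) = \frac{5}{2} + \frac{A}{8} + \frac{a}{8}$)
$F{\left(b,V \right)} = -6$ ($F{\left(b,V \right)} = -7 + 1 = -6$)
$- \frac{1756}{F{\left(\left(-1\right) 0,Q{\left(5 \left(-1\right) + 3,0 \right)} \right)}} = - \frac{1756}{-6} = \left(-1756\right) \left(- \frac{1}{6}\right) = \frac{878}{3}$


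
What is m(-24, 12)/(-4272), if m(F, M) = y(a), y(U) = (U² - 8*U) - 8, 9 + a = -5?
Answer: -25/356 ≈ -0.070225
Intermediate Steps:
a = -14 (a = -9 - 5 = -14)
y(U) = -8 + U² - 8*U
m(F, M) = 300 (m(F, M) = -8 + (-14)² - 8*(-14) = -8 + 196 + 112 = 300)
m(-24, 12)/(-4272) = 300/(-4272) = 300*(-1/4272) = -25/356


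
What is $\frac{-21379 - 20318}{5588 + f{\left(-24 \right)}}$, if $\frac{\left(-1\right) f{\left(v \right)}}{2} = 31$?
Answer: $- \frac{4633}{614} \approx -7.5456$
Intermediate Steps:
$f{\left(v \right)} = -62$ ($f{\left(v \right)} = \left(-2\right) 31 = -62$)
$\frac{-21379 - 20318}{5588 + f{\left(-24 \right)}} = \frac{-21379 - 20318}{5588 - 62} = \frac{-21379 - 20318}{5526} = \left(-41697\right) \frac{1}{5526} = - \frac{4633}{614}$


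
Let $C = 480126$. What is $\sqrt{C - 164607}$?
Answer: $\sqrt{315519} \approx 561.71$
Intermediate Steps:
$\sqrt{C - 164607} = \sqrt{480126 - 164607} = \sqrt{315519}$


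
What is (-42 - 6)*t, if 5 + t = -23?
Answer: 1344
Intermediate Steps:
t = -28 (t = -5 - 23 = -28)
(-42 - 6)*t = (-42 - 6)*(-28) = -48*(-28) = 1344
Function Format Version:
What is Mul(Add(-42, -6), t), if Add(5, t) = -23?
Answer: 1344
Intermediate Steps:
t = -28 (t = Add(-5, -23) = -28)
Mul(Add(-42, -6), t) = Mul(Add(-42, -6), -28) = Mul(-48, -28) = 1344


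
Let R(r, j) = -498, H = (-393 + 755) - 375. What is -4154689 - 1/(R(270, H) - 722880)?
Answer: -3005410619441/723378 ≈ -4.1547e+6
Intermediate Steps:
H = -13 (H = 362 - 375 = -13)
-4154689 - 1/(R(270, H) - 722880) = -4154689 - 1/(-498 - 722880) = -4154689 - 1/(-723378) = -4154689 - 1*(-1/723378) = -4154689 + 1/723378 = -3005410619441/723378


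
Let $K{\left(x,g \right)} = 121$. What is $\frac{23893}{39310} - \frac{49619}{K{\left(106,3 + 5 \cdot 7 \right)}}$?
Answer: $- \frac{1947631837}{4756510} \approx -409.47$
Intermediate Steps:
$\frac{23893}{39310} - \frac{49619}{K{\left(106,3 + 5 \cdot 7 \right)}} = \frac{23893}{39310} - \frac{49619}{121} = - \frac{1947631837}{4756510}$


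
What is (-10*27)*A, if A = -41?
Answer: 11070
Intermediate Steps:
(-10*27)*A = -10*27*(-41) = -270*(-41) = 11070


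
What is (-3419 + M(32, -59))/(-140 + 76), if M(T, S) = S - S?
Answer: 3419/64 ≈ 53.422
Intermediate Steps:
M(T, S) = 0
(-3419 + M(32, -59))/(-140 + 76) = (-3419 + 0)/(-140 + 76) = -3419/(-64) = -3419*(-1/64) = 3419/64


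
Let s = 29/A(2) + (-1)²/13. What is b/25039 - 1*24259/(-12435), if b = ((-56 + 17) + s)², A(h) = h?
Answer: 415630767151/210479336340 ≈ 1.9747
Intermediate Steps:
s = 379/26 (s = 29/2 + (-1)²/13 = 29*(½) + 1*(1/13) = 29/2 + 1/13 = 379/26 ≈ 14.577)
b = 403225/676 (b = ((-56 + 17) + 379/26)² = (-39 + 379/26)² = (-635/26)² = 403225/676 ≈ 596.49)
b/25039 - 1*24259/(-12435) = (403225/676)/25039 - 1*24259/(-12435) = (403225/676)*(1/25039) - 24259*(-1/12435) = 403225/16926364 + 24259/12435 = 415630767151/210479336340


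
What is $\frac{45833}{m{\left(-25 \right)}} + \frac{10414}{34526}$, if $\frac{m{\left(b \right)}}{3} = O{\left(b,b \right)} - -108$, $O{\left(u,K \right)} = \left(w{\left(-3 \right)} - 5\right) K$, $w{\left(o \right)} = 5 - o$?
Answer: $\frac{791730572}{1709037} \approx 463.26$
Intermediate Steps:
$O{\left(u,K \right)} = 3 K$ ($O{\left(u,K \right)} = \left(\left(5 - -3\right) - 5\right) K = \left(\left(5 + 3\right) - 5\right) K = \left(8 - 5\right) K = 3 K$)
$m{\left(b \right)} = 324 + 9 b$ ($m{\left(b \right)} = 3 \left(3 b - -108\right) = 3 \left(3 b + 108\right) = 3 \left(108 + 3 b\right) = 324 + 9 b$)
$\frac{45833}{m{\left(-25 \right)}} + \frac{10414}{34526} = \frac{45833}{324 + 9 \left(-25\right)} + \frac{10414}{34526} = \frac{45833}{324 - 225} + 10414 \cdot \frac{1}{34526} = \frac{45833}{99} + \frac{5207}{17263} = \frac{791730572}{1709037}$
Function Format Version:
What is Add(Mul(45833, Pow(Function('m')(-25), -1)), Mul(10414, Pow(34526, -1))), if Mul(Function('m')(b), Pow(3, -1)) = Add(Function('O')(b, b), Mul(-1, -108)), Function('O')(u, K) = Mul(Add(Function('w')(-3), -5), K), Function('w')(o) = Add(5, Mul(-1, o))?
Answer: Rational(791730572, 1709037) ≈ 463.26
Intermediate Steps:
Function('O')(u, K) = Mul(3, K) (Function('O')(u, K) = Mul(Add(Add(5, Mul(-1, -3)), -5), K) = Mul(Add(Add(5, 3), -5), K) = Mul(Add(8, -5), K) = Mul(3, K))
Function('m')(b) = Add(324, Mul(9, b)) (Function('m')(b) = Mul(3, Add(Mul(3, b), Mul(-1, -108))) = Mul(3, Add(Mul(3, b), 108)) = Mul(3, Add(108, Mul(3, b))) = Add(324, Mul(9, b)))
Add(Mul(45833, Pow(Function('m')(-25), -1)), Mul(10414, Pow(34526, -1))) = Add(Mul(45833, Pow(Add(324, Mul(9, -25)), -1)), Mul(10414, Pow(34526, -1))) = Add(Mul(45833, Pow(Add(324, -225), -1)), Mul(10414, Rational(1, 34526))) = Add(Mul(45833, Pow(99, -1)), Rational(5207, 17263)) = Add(Mul(45833, Rational(1, 99)), Rational(5207, 17263)) = Add(Rational(45833, 99), Rational(5207, 17263)) = Rational(791730572, 1709037)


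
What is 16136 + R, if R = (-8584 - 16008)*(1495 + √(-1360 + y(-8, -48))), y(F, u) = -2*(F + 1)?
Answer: -36748904 - 24592*I*√1346 ≈ -3.6749e+7 - 9.0223e+5*I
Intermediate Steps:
y(F, u) = -2 - 2*F (y(F, u) = -2*(1 + F) = -2 - 2*F)
R = -36765040 - 24592*I*√1346 (R = (-8584 - 16008)*(1495 + √(-1360 + (-2 - 2*(-8)))) = -24592*(1495 + √(-1360 + (-2 + 16))) = -24592*(1495 + √(-1360 + 14)) = -24592*(1495 + √(-1346)) = -24592*(1495 + I*√1346) = -36765040 - 24592*I*√1346 ≈ -3.6765e+7 - 9.0223e+5*I)
16136 + R = 16136 + (-36765040 - 24592*I*√1346) = -36748904 - 24592*I*√1346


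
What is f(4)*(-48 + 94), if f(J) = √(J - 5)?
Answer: 46*I ≈ 46.0*I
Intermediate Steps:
f(J) = √(-5 + J)
f(4)*(-48 + 94) = √(-5 + 4)*(-48 + 94) = √(-1)*46 = I*46 = 46*I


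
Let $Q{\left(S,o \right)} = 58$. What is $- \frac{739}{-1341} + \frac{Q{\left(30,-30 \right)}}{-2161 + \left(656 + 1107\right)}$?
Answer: $\frac{108172}{266859} \approx 0.40535$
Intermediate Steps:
$- \frac{739}{-1341} + \frac{Q{\left(30,-30 \right)}}{-2161 + \left(656 + 1107\right)} = - \frac{739}{-1341} + \frac{58}{-2161 + \left(656 + 1107\right)} = \left(-739\right) \left(- \frac{1}{1341}\right) + \frac{58}{-2161 + 1763} = \frac{739}{1341} + \frac{58}{-398} = \frac{739}{1341} + 58 \left(- \frac{1}{398}\right) = \frac{739}{1341} - \frac{29}{199} = \frac{108172}{266859}$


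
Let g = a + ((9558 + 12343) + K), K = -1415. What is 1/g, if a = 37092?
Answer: 1/57578 ≈ 1.7368e-5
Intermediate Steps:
g = 57578 (g = 37092 + ((9558 + 12343) - 1415) = 37092 + (21901 - 1415) = 37092 + 20486 = 57578)
1/g = 1/57578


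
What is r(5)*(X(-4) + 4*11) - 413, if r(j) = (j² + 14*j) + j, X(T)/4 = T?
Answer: 2387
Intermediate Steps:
X(T) = 4*T
r(j) = j² + 15*j
r(5)*(X(-4) + 4*11) - 413 = (5*(15 + 5))*(4*(-4) + 4*11) - 413 = (5*20)*(-16 + 44) - 413 = 100*28 - 413 = 2800 - 413 = 2387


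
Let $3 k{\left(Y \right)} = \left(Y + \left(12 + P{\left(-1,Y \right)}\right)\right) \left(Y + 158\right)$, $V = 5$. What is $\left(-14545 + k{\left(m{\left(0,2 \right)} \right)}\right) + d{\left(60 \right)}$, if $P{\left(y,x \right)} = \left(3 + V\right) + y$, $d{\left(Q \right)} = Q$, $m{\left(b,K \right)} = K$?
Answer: $-13365$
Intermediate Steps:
$P{\left(y,x \right)} = 8 + y$ ($P{\left(y,x \right)} = \left(3 + 5\right) + y = 8 + y$)
$k{\left(Y \right)} = \frac{\left(19 + Y\right) \left(158 + Y\right)}{3}$ ($k{\left(Y \right)} = \frac{\left(Y + \left(12 + \left(8 - 1\right)\right)\right) \left(Y + 158\right)}{3} = \frac{\left(Y + \left(12 + 7\right)\right) \left(158 + Y\right)}{3} = \frac{\left(Y + 19\right) \left(158 + Y\right)}{3} = \frac{\left(19 + Y\right) \left(158 + Y\right)}{3}$)
$\left(-14545 + k{\left(m{\left(0,2 \right)} \right)}\right) + d{\left(60 \right)} = \left(-14545 + \left(\frac{3002}{3} + 59 \cdot 2 + \frac{2^{2}}{3}\right)\right) + 60 = \left(-14545 + \left(\frac{3002}{3} + 118 + \frac{1}{3} \cdot 4\right)\right) + 60 = \left(-14545 + \left(\frac{3002}{3} + 118 + \frac{4}{3}\right)\right) + 60 = \left(-14545 + 1120\right) + 60 = -13425 + 60 = -13365$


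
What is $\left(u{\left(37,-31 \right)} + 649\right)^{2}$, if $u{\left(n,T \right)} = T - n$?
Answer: $337561$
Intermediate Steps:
$\left(u{\left(37,-31 \right)} + 649\right)^{2} = \left(\left(-31 - 37\right) + 649\right)^{2} = \left(-68 + 649\right)^{2} = 581^{2} = 337561$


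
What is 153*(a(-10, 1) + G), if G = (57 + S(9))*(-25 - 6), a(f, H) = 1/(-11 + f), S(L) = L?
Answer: -2191317/7 ≈ -3.1305e+5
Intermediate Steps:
G = -2046 (G = (57 + 9)*(-25 - 6) = 66*(-31) = -2046)
153*(a(-10, 1) + G) = 153*(1/(-11 - 10) - 2046) = 153*(1/(-21) - 2046) = 153*(-1/21 - 2046) = 153*(-42967/21) = -2191317/7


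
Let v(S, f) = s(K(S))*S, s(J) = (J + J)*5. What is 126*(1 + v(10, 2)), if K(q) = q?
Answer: 126126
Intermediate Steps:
s(J) = 10*J (s(J) = (2*J)*5 = 10*J)
v(S, f) = 10*S² (v(S, f) = (10*S)*S = 10*S²)
126*(1 + v(10, 2)) = 126*(1 + 10*10²) = 126*(1 + 10*100) = 126*(1 + 1000) = 126*1001 = 126126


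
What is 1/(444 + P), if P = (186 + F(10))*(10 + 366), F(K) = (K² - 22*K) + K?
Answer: 1/29020 ≈ 3.4459e-5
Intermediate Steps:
F(K) = K² - 21*K
P = 28576 (P = (186 + 10*(-21 + 10))*(10 + 366) = (186 + 10*(-11))*376 = (186 - 110)*376 = 76*376 = 28576)
1/(444 + P) = 1/(444 + 28576) = 1/29020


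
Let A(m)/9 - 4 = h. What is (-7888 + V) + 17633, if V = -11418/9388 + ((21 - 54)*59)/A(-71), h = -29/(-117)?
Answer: 22612638703/2332918 ≈ 9692.9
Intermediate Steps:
h = 29/117 (h = -29*(-1/117) = 29/117 ≈ 0.24786)
A(m) = 497/13 (A(m) = 36 + 9*(29/117) = 36 + 29/13 = 497/13)
V = -121647207/2332918 (V = -11418/9388 + ((21 - 54)*59)/(497/13) = -11418*1/9388 - 33*59*(13/497) = -5709/4694 - 1947*13/497 = -5709/4694 - 25311/497 = -121647207/2332918 ≈ -52.144)
(-7888 + V) + 17633 = (-7888 - 121647207/2332918) + 17633 = -18523704391/2332918 + 17633 = 22612638703/2332918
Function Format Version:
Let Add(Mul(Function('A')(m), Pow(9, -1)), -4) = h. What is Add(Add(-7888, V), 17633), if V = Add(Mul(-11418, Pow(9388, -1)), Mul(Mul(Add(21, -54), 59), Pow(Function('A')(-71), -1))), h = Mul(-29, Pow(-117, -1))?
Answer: Rational(22612638703, 2332918) ≈ 9692.9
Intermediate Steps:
h = Rational(29, 117) (h = Mul(-29, Rational(-1, 117)) = Rational(29, 117) ≈ 0.24786)
Function('A')(m) = Rational(497, 13) (Function('A')(m) = Add(36, Mul(9, Rational(29, 117))) = Add(36, Rational(29, 13)) = Rational(497, 13))
V = Rational(-121647207, 2332918) (V = Add(Mul(-11418, Pow(9388, -1)), Mul(Mul(Add(21, -54), 59), Pow(Rational(497, 13), -1))) = Add(Mul(-11418, Rational(1, 9388)), Mul(Mul(-33, 59), Rational(13, 497))) = Add(Rational(-5709, 4694), Mul(-1947, Rational(13, 497))) = Add(Rational(-5709, 4694), Rational(-25311, 497)) = Rational(-121647207, 2332918) ≈ -52.144)
Add(Add(-7888, V), 17633) = Add(Add(-7888, Rational(-121647207, 2332918)), 17633) = Add(Rational(-18523704391, 2332918), 17633) = Rational(22612638703, 2332918)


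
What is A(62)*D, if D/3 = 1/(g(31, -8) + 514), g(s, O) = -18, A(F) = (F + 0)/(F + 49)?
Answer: 1/296 ≈ 0.0033784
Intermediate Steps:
A(F) = F/(49 + F)
D = 3/496 (D = 3/(-18 + 514) = 3/496 ≈ 0.0060484)
A(62)*D = (62/(49 + 62))*(3/496) = (62/111)*(3/496) = 1/296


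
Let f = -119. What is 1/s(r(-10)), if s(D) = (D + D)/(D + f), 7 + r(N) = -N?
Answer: -58/3 ≈ -19.333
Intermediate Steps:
r(N) = -7 - N
s(D) = 2*D/(-119 + D) (s(D) = (D + D)/(D - 119) = (2*D)/(-119 + D) = 2*D/(-119 + D))
1/s(r(-10)) = 1/(2*(-7 - 1*(-10))/(-119 + (-7 - 1*(-10)))) = 1/(2*(-7 + 10)/(-119 + (-7 + 10))) = 1/(2*3/(-119 + 3)) = 1/(2*3/(-116)) = 1/(2*3*(-1/116)) = 1/(-3/58) = -58/3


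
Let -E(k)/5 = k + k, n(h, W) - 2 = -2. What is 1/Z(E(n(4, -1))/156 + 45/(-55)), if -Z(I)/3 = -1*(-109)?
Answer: -1/327 ≈ -0.0030581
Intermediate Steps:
n(h, W) = 0 (n(h, W) = 2 - 2 = 0)
E(k) = -10*k (E(k) = -5*(k + k) = -10*k)
Z(I) = -327 (Z(I) = -(-3)*(-109) = -3*109 = -327)
1/Z(E(n(4, -1))/156 + 45/(-55)) = 1/(-327) = -1/327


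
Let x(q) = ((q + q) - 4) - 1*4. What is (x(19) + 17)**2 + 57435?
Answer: 59644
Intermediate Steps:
x(q) = -8 + 2*q (x(q) = (2*q - 4) - 4 = (-4 + 2*q) - 4 = -8 + 2*q)
(x(19) + 17)**2 + 57435 = ((-8 + 2*19) + 17)**2 + 57435 = ((-8 + 38) + 17)**2 + 57435 = (30 + 17)**2 + 57435 = 47**2 + 57435 = 2209 + 57435 = 59644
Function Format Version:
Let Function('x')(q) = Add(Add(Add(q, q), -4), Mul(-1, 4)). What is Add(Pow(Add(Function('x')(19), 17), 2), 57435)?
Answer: 59644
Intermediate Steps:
Function('x')(q) = Add(-8, Mul(2, q)) (Function('x')(q) = Add(Add(Mul(2, q), -4), -4) = Add(Add(-4, Mul(2, q)), -4) = Add(-8, Mul(2, q)))
Add(Pow(Add(Function('x')(19), 17), 2), 57435) = Add(Pow(Add(Add(-8, Mul(2, 19)), 17), 2), 57435) = Add(Pow(Add(Add(-8, 38), 17), 2), 57435) = Add(Pow(Add(30, 17), 2), 57435) = Add(Pow(47, 2), 57435) = Add(2209, 57435) = 59644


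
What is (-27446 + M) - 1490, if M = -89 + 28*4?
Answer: -28913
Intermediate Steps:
M = 23 (M = -89 + 112 = 23)
(-27446 + M) - 1490 = (-27446 + 23) - 1490 = -27423 - 1490 = -28913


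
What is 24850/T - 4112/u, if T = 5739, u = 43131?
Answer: 116467398/27503201 ≈ 4.2347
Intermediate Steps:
24850/T - 4112/u = 24850/5739 - 4112/43131 = 116467398/27503201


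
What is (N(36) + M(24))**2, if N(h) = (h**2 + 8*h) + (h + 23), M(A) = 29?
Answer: 2795584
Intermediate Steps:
N(h) = 23 + h**2 + 9*h (N(h) = (h**2 + 8*h) + (23 + h) = 23 + h**2 + 9*h)
(N(36) + M(24))**2 = ((23 + 36**2 + 9*36) + 29)**2 = ((23 + 1296 + 324) + 29)**2 = (1643 + 29)**2 = 1672**2 = 2795584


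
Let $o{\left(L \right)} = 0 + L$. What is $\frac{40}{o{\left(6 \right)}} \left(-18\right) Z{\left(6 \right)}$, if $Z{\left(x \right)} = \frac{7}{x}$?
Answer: $-140$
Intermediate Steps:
$o{\left(L \right)} = L$
$\frac{40}{o{\left(6 \right)}} \left(-18\right) Z{\left(6 \right)} = \frac{40}{6} \left(-18\right) \frac{7}{6} = 40 \cdot \frac{1}{6} \left(-18\right) 7 \cdot \frac{1}{6} = \frac{20}{3} \left(-18\right) \frac{7}{6} = \left(-120\right) \frac{7}{6} = -140$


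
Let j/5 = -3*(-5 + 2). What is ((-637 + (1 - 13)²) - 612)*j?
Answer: -49725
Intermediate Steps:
j = 45 (j = 5*(-3*(-5 + 2)) = 5*(-3*(-3)) = 5*9 = 45)
((-637 + (1 - 13)²) - 612)*j = ((-637 + (1 - 13)²) - 612)*45 = ((-637 + (-12)²) - 612)*45 = ((-637 + 144) - 612)*45 = (-493 - 612)*45 = -1105*45 = -49725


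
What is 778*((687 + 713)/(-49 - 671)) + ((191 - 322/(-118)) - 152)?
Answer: -781127/531 ≈ -1471.0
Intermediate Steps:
778*((687 + 713)/(-49 - 671)) + ((191 - 322/(-118)) - 152) = 778*(1400/(-720)) + ((191 - 322*(-1/118)) - 152) = 778*(1400*(-1/720)) + ((191 + 161/59) - 152) = 778*(-35/18) + (11430/59 - 152) = -13615/9 + 2462/59 = -781127/531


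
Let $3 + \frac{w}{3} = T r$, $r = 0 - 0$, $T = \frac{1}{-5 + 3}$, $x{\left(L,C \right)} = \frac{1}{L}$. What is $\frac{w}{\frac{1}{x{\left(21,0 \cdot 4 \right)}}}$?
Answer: $- \frac{3}{7} \approx -0.42857$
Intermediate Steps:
$T = - \frac{1}{2}$ ($T = \frac{1}{-2} = - \frac{1}{2} \approx -0.5$)
$r = 0$ ($r = 0 + 0 = 0$)
$w = -9$ ($w = -9 + 3 \left(\left(- \frac{1}{2}\right) 0\right) = -9 + 3 \cdot 0 = -9 + 0 = -9$)
$\frac{w}{\frac{1}{x{\left(21,0 \cdot 4 \right)}}} = \frac{1}{\frac{1}{\frac{1}{21}}} \left(-9\right) = \frac{1}{21} \left(-9\right) = - \frac{3}{7}$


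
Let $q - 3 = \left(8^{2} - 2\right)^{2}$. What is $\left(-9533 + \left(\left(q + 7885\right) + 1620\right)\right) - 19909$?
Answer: $-16090$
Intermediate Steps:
$q = 3847$ ($q = 3 + \left(8^{2} - 2\right)^{2} = 3 + \left(64 - 2\right)^{2} = 3 + 62^{2} = 3 + 3844 = 3847$)
$\left(-9533 + \left(\left(q + 7885\right) + 1620\right)\right) - 19909 = \left(-9533 + \left(\left(3847 + 7885\right) + 1620\right)\right) - 19909 = \left(-9533 + \left(11732 + 1620\right)\right) - 19909 = \left(-9533 + 13352\right) - 19909 = 3819 - 19909 = -16090$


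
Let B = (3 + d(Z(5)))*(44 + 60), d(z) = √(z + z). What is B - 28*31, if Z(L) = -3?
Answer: -556 + 104*I*√6 ≈ -556.0 + 254.75*I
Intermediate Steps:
d(z) = √2*√z (d(z) = √(2*z) = √2*√z)
B = 312 + 104*I*√6 (B = (3 + √2*√(-3))*(44 + 60) = (3 + √2*(I*√3))*104 = (3 + I*√6)*104 = 312 + 104*I*√6 ≈ 312.0 + 254.75*I)
B - 28*31 = (312 + 104*I*√6) - 28*31 = (312 + 104*I*√6) - 868 = -556 + 104*I*√6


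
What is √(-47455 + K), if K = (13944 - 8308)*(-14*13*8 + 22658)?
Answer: √119447017 ≈ 10929.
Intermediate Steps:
K = 119494472 (K = 5636*(-182*8 + 22658) = 5636*(-1456 + 22658) = 5636*21202 = 119494472)
√(-47455 + K) = √(-47455 + 119494472) = √119447017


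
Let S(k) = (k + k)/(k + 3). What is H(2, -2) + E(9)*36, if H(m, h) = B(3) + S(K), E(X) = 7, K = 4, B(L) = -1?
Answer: 1765/7 ≈ 252.14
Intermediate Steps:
S(k) = 2*k/(3 + k) (S(k) = (2*k)/(3 + k) = 2*k/(3 + k))
H(m, h) = 1/7 (H(m, h) = -1 + 2*4/(3 + 4) = -1 + 2*4/7 = -1 + 2*4*(1/7) = -1 + 8/7 = 1/7)
H(2, -2) + E(9)*36 = 1/7 + 7*36 = 1/7 + 252 = 1765/7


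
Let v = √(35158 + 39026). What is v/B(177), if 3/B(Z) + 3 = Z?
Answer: 116*√18546 ≈ 15797.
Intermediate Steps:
B(Z) = 3/(-3 + Z)
v = 2*√18546 (v = √74184 = 2*√18546 ≈ 272.37)
v/B(177) = (2*√18546)/((3/(-3 + 177))) = (2*√18546)/((3/174)) = (2*√18546)/((3*(1/174))) = (2*√18546)/(1/58) = (2*√18546)*58 = 116*√18546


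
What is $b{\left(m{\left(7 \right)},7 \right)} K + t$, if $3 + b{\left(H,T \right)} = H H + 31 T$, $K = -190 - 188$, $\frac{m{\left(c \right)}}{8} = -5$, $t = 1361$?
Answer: $-684331$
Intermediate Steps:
$m{\left(c \right)} = -40$ ($m{\left(c \right)} = 8 \left(-5\right) = -40$)
$K = -378$
$b{\left(H,T \right)} = -3 + H^{2} + 31 T$ ($b{\left(H,T \right)} = -3 + \left(H H + 31 T\right) = -3 + \left(H^{2} + 31 T\right) = -3 + H^{2} + 31 T$)
$b{\left(m{\left(7 \right)},7 \right)} K + t = \left(-3 + \left(-40\right)^{2} + 31 \cdot 7\right) \left(-378\right) + 1361 = \left(-3 + 1600 + 217\right) \left(-378\right) + 1361 = 1814 \left(-378\right) + 1361 = -685692 + 1361 = -684331$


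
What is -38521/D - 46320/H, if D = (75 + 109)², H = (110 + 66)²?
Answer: -10786861/4096576 ≈ -2.6331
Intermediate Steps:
H = 30976 (H = 176² = 30976)
D = 33856 (D = 184² = 33856)
-38521/D - 46320/H = -38521/33856 - 46320/30976 = -38521*1/33856 - 46320*1/30976 = -38521/33856 - 2895/1936 = -10786861/4096576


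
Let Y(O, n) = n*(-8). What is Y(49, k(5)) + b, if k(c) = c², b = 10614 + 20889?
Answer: 31303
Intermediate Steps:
b = 31503
Y(O, n) = -8*n
Y(49, k(5)) + b = -8*5² + 31503 = -8*25 + 31503 = -200 + 31503 = 31303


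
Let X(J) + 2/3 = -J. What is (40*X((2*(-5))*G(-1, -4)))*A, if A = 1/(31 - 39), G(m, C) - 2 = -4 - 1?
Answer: 460/3 ≈ 153.33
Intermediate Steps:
G(m, C) = -3 (G(m, C) = 2 + (-4 - 1) = 2 - 5 = -3)
X(J) = -⅔ - J
A = -⅛ (A = 1/(-8) = -⅛ ≈ -0.12500)
(40*X((2*(-5))*G(-1, -4)))*A = (40*(-⅔ - 2*(-5)*(-3)))*(-⅛) = (40*(-⅔ - (-10)*(-3)))*(-⅛) = (40*(-⅔ - 1*30))*(-⅛) = (40*(-⅔ - 30))*(-⅛) = (40*(-92/3))*(-⅛) = -3680/3*(-⅛) = 460/3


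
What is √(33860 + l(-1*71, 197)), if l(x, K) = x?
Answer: √33789 ≈ 183.82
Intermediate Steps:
√(33860 + l(-1*71, 197)) = √(33860 - 1*71) = √(33860 - 71) = √33789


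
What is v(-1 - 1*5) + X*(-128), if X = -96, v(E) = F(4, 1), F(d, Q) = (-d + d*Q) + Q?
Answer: 12289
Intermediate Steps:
F(d, Q) = Q - d + Q*d (F(d, Q) = (-d + Q*d) + Q = Q - d + Q*d)
v(E) = 1 (v(E) = 1 - 1*4 + 1*4 = 1 - 4 + 4 = 1)
v(-1 - 1*5) + X*(-128) = 1 - 96*(-128) = 1 + 12288 = 12289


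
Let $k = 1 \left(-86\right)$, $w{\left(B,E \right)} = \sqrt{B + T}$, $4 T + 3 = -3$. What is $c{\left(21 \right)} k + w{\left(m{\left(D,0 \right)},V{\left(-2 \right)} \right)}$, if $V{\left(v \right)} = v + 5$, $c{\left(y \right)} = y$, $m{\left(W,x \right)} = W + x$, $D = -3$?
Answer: $-1806 + \frac{3 i \sqrt{2}}{2} \approx -1806.0 + 2.1213 i$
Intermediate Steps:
$T = - \frac{3}{2}$ ($T = - \frac{3}{4} + \frac{1}{4} \left(-3\right) = - \frac{3}{4} - \frac{3}{4} = - \frac{3}{2} \approx -1.5$)
$V{\left(v \right)} = 5 + v$
$w{\left(B,E \right)} = \sqrt{- \frac{3}{2} + B}$ ($w{\left(B,E \right)} = \sqrt{B - \frac{3}{2}} = \sqrt{- \frac{3}{2} + B}$)
$k = -86$
$c{\left(21 \right)} k + w{\left(m{\left(D,0 \right)},V{\left(-2 \right)} \right)} = 21 \left(-86\right) + \frac{\sqrt{-6 + 4 \left(-3 + 0\right)}}{2} = -1806 + \frac{\sqrt{-6 + 4 \left(-3\right)}}{2} = -1806 + \frac{\sqrt{-6 - 12}}{2} = -1806 + \frac{\sqrt{-18}}{2} = -1806 + \frac{3 i \sqrt{2}}{2}$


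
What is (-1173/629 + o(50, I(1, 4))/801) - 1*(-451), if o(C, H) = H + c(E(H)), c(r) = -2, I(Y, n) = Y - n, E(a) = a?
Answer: 13310833/29637 ≈ 449.13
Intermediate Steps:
o(C, H) = -2 + H (o(C, H) = H - 2 = -2 + H)
(-1173/629 + o(50, I(1, 4))/801) - 1*(-451) = (-1173/629 + (-2 + (1 - 1*4))/801) - 1*(-451) = (-1173*1/629 + (-2 + (1 - 4))*(1/801)) + 451 = (-69/37 + (-2 - 3)*(1/801)) + 451 = (-69/37 - 5*1/801) + 451 = (-69/37 - 5/801) + 451 = -55454/29637 + 451 = 13310833/29637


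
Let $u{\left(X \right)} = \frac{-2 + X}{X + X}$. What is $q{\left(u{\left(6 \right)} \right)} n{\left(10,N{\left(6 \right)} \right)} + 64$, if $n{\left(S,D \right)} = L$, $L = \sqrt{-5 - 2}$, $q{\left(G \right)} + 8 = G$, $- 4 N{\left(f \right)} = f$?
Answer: $64 - \frac{23 i \sqrt{7}}{3} \approx 64.0 - 20.284 i$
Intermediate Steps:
$N{\left(f \right)} = - \frac{f}{4}$
$u{\left(X \right)} = \frac{-2 + X}{2 X}$
$q{\left(G \right)} = -8 + G$
$L = i \sqrt{7}$ ($L = \sqrt{-7} = i \sqrt{7} \approx 2.6458 i$)
$n{\left(S,D \right)} = i \sqrt{7}$
$q{\left(u{\left(6 \right)} \right)} n{\left(10,N{\left(6 \right)} \right)} + 64 = \left(-8 + \frac{-2 + 6}{2 \cdot 6}\right) i \sqrt{7} + 64 = \left(-8 + \frac{1}{2} \cdot \frac{1}{6} \cdot 4\right) i \sqrt{7} + 64 = \left(-8 + \frac{1}{3}\right) i \sqrt{7} + 64 = - \frac{23 i \sqrt{7}}{3} + 64 = 64 - \frac{23 i \sqrt{7}}{3}$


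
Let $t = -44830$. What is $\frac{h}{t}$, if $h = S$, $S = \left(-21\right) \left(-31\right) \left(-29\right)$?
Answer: $\frac{18879}{44830} \approx 0.42112$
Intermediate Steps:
$S = -18879$ ($S = 651 \left(-29\right) = -18879$)
$h = -18879$
$\frac{h}{t} = - \frac{18879}{-44830} = \left(-18879\right) \left(- \frac{1}{44830}\right) = \frac{18879}{44830}$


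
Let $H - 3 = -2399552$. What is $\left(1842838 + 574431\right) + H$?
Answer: $17720$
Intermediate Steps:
$H = -2399549$ ($H = 3 - 2399552 = -2399549$)
$\left(1842838 + 574431\right) + H = \left(1842838 + 574431\right) - 2399549 = 2417269 - 2399549 = 17720$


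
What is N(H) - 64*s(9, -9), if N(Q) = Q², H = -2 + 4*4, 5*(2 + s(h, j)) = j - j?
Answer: 324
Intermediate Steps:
s(h, j) = -2 (s(h, j) = -2 + (j - j)/5 = -2 + (⅕)*0 = -2 + 0 = -2)
H = 14 (H = -2 + 16 = 14)
N(H) - 64*s(9, -9) = 14² - 64*(-2) = 196 + 128 = 324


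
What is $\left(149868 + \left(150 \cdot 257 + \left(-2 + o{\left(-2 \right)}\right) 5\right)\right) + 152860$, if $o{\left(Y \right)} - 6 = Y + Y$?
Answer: $341278$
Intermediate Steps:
$o{\left(Y \right)} = 6 + 2 Y$ ($o{\left(Y \right)} = 6 + \left(Y + Y\right) = 6 + 2 Y$)
$\left(149868 + \left(150 \cdot 257 + \left(-2 + o{\left(-2 \right)}\right) 5\right)\right) + 152860 = \left(149868 + \left(150 \cdot 257 + \left(-2 + \left(6 + 2 \left(-2\right)\right)\right) 5\right)\right) + 152860 = \left(149868 + \left(38550 + \left(-2 + \left(6 - 4\right)\right) 5\right)\right) + 152860 = \left(149868 + \left(38550 + \left(-2 + 2\right) 5\right)\right) + 152860 = \left(149868 + \left(38550 + 0 \cdot 5\right)\right) + 152860 = \left(149868 + \left(38550 + 0\right)\right) + 152860 = \left(149868 + 38550\right) + 152860 = 188418 + 152860 = 341278$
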